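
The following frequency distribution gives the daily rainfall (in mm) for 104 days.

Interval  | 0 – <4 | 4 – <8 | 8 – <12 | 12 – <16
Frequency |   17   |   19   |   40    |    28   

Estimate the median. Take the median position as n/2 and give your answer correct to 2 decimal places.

Cumulative frequencies: 17, 36, 76, 104
n = 104; position = n/2 = 52.
This falls in the class 8 – <12: L = 8, F = 36, f = 40, h = 4.
Median ≈ 8 + ((52 − 36) / 40) × 4 = 9.6000

9.60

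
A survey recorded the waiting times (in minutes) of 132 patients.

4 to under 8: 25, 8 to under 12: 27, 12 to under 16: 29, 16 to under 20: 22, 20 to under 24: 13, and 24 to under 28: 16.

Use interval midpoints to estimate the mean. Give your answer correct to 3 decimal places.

Midpoints: 6, 10, 14, 18, 22, 26
Σfm = 25×6 + 27×10 + 29×14 + 22×18 + 13×22 + 16×26 = 1924
n = Σf = 132
Mean = 1924 / 132 = 14.5758

14.576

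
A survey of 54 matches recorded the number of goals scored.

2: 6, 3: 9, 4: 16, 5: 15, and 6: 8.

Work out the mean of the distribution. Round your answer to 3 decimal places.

4.185

Values: 2, 3, 4, 5, 6
Σfx = 6×2 + 9×3 + 16×4 + 15×5 + 8×6 = 226
n = Σf = 54
Mean = 226 / 54 = 4.1852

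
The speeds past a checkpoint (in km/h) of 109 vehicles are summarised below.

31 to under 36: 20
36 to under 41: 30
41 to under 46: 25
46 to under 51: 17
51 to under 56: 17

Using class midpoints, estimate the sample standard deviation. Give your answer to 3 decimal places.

Midpoints: 33.5, 38.5, 43.5, 48.5, 53.5
n = 109, Σfm = 4646.5, mean = 42.6284
Σfm² = 202865.25
Σf(m − x̄)² = Σfm² − (Σfm)²/n = 202865.25 − 4646.5²/109 = 4792.2018
Sample variance = 4792.2018 / 108 = 44.3722
Standard deviation = √44.3722 = 6.6612

6.661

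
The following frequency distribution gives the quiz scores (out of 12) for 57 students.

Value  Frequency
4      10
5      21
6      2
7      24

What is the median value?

5

Cumulative frequencies: 10, 31, 33, 57
n = 57, so the median is the value in position (n+1)/2 = 29.
Position 29 falls at value 5.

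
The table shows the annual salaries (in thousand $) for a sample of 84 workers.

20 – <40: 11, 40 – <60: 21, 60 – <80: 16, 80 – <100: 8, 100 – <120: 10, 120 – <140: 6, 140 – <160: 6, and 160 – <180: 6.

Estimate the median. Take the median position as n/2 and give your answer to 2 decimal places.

72.50

Cumulative frequencies: 11, 32, 48, 56, 66, 72, 78, 84
n = 84; position = n/2 = 42.
This falls in the class 60 – <80: L = 60, F = 32, f = 16, h = 20.
Median ≈ 60 + ((42 − 32) / 16) × 20 = 72.5000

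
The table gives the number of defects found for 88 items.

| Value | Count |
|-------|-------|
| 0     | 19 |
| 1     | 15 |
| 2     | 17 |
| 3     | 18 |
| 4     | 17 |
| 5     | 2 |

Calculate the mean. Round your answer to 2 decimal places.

Values: 0, 1, 2, 3, 4, 5
Σfx = 19×0 + 15×1 + 17×2 + 18×3 + 17×4 + 2×5 = 181
n = Σf = 88
Mean = 181 / 88 = 2.0568

2.06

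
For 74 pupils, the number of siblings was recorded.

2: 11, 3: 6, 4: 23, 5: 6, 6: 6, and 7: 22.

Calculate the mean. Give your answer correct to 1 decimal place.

4.8

Values: 2, 3, 4, 5, 6, 7
Σfx = 11×2 + 6×3 + 23×4 + 6×5 + 6×6 + 22×7 = 352
n = Σf = 74
Mean = 352 / 74 = 4.7568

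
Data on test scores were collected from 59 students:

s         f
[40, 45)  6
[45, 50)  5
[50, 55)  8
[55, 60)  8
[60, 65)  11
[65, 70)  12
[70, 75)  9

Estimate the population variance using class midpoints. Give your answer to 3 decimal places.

Midpoints: 42.5, 47.5, 52.5, 57.5, 62.5, 67.5, 72.5
n = 59, Σfm = 3522.5, mean = 59.7034
Σfm² = 215568.75
Σf(m − x̄)² = Σfm² − (Σfm)²/n = 215568.75 − 3522.5²/59 = 5263.5593
Population variance = 5263.5593 / 59 = 89.2129

89.213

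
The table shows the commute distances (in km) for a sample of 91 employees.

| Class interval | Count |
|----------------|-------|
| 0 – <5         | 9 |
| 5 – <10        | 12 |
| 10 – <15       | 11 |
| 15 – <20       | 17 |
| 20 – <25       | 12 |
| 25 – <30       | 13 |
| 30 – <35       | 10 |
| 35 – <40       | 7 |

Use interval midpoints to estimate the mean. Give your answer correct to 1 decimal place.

Midpoints: 2.5, 7.5, 12.5, 17.5, 22.5, 27.5, 32.5, 37.5
Σfm = 9×2.5 + 12×7.5 + 11×12.5 + 17×17.5 + 12×22.5 + 13×27.5 + 10×32.5 + 7×37.5 = 1762.5
n = Σf = 91
Mean = 1762.5 / 91 = 19.3681

19.4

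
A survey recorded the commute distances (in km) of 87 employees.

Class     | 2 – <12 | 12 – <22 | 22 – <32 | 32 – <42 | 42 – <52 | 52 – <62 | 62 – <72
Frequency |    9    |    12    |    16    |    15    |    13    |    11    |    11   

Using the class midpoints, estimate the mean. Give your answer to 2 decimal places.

37.11

Midpoints: 7, 17, 27, 37, 47, 57, 67
Σfm = 9×7 + 12×17 + 16×27 + 15×37 + 13×47 + 11×57 + 11×67 = 3229
n = Σf = 87
Mean = 3229 / 87 = 37.1149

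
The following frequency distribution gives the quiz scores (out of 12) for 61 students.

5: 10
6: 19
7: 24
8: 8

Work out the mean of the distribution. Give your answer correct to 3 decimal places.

6.492

Values: 5, 6, 7, 8
Σfx = 10×5 + 19×6 + 24×7 + 8×8 = 396
n = Σf = 61
Mean = 396 / 61 = 6.4918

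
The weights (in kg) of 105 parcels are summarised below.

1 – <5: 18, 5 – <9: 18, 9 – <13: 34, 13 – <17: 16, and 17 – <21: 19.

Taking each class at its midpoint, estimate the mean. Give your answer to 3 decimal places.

Midpoints: 3, 7, 11, 15, 19
Σfm = 18×3 + 18×7 + 34×11 + 16×15 + 19×19 = 1155
n = Σf = 105
Mean = 1155 / 105 = 11.0000

11.000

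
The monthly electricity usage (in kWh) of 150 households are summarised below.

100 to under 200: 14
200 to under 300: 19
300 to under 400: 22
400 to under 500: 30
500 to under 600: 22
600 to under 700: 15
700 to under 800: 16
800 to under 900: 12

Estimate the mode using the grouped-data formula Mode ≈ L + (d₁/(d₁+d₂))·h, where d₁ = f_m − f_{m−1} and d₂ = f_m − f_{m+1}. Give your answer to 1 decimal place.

Modal class: 400 to under 500 (highest frequency 30).
d₁ = 30 − 22 = 8, d₂ = 30 − 22 = 8
Mode ≈ 400 + (8/(8+8)) × 100 = 400 + 50.0000 = 450.0000

450.0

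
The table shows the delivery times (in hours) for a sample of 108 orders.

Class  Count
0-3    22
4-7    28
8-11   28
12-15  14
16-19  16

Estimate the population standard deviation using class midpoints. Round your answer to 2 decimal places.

Midpoints: 1.5, 5.5, 9.5, 13.5, 17.5
n = 108, Σfm = 922, mean = 8.5370
Σfm² = 10875
Σf(m − x̄)² = Σfm² − (Σfm)²/n = 10875 − 922²/108 = 3003.8519
Population variance = 3003.8519 / 108 = 27.8134
Standard deviation = √27.8134 = 5.2738

5.27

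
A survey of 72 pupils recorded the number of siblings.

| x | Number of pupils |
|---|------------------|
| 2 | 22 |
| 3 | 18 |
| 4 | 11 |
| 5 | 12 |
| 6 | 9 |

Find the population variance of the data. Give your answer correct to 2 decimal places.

1.94

Values: 2, 3, 4, 5, 6
n = 72, Σfx = 256, mean = 3.5556
Σfx² = 1050
Σf(x − x̄)² = Σfx² − (Σfx)²/n = 1050 − 256²/72 = 139.7778
Population variance = 139.7778 / 72 = 1.9414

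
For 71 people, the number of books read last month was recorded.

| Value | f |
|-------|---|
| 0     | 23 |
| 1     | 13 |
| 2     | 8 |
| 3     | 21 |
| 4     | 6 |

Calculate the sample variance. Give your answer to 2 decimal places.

Values: 0, 1, 2, 3, 4
n = 71, Σfx = 116, mean = 1.6338
Σfx² = 330
Σf(x − x̄)² = Σfx² − (Σfx)²/n = 330 − 116²/71 = 140.4789
Sample variance = 140.4789 / 70 = 2.0068

2.01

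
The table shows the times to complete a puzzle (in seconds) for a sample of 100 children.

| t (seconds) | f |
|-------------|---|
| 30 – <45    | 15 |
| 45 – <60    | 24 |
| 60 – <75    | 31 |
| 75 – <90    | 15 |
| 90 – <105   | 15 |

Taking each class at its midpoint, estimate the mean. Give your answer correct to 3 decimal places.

66.150

Midpoints: 37.5, 52.5, 67.5, 82.5, 97.5
Σfm = 15×37.5 + 24×52.5 + 31×67.5 + 15×82.5 + 15×97.5 = 6615
n = Σf = 100
Mean = 6615 / 100 = 66.1500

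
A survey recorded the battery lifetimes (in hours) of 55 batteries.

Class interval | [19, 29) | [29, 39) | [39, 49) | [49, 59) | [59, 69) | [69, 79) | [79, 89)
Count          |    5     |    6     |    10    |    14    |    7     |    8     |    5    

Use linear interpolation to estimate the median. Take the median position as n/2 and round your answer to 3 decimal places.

Cumulative frequencies: 5, 11, 21, 35, 42, 50, 55
n = 55; position = n/2 = 27.5.
This falls in the class [49, 59): L = 49, F = 21, f = 14, h = 10.
Median ≈ 49 + ((27.5 − 21) / 14) × 10 = 53.6429

53.643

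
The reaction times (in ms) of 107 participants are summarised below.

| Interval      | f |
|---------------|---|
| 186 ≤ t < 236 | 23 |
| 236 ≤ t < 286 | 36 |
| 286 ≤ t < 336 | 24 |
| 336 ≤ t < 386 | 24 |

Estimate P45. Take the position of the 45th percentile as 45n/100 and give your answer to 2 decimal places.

270.93

Cumulative frequencies: 23, 59, 83, 107
n = 107; position = 45n/100 = 48.15.
This falls in the class 236 ≤ t < 286: L = 236, F = 23, f = 36, h = 50.
45th percentile ≈ 236 + ((48.15 − 23) / 36) × 50 = 270.9306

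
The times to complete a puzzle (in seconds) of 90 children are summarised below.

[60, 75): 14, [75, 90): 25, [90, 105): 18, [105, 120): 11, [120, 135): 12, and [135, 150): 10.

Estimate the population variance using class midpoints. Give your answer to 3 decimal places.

Midpoints: 67.5, 82.5, 97.5, 112.5, 127.5, 142.5
n = 90, Σfm = 8955, mean = 99.5000
Σfm² = 942412.5
Σf(m − x̄)² = Σfm² − (Σfm)²/n = 942412.5 − 8955²/90 = 51390.0000
Population variance = 51390.0000 / 90 = 571.0000

571.000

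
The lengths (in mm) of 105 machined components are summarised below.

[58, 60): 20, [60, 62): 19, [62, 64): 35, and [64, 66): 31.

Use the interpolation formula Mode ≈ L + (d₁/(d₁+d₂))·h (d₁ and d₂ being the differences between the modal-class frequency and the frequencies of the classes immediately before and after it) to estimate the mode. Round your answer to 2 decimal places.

Modal class: [62, 64) (highest frequency 35).
d₁ = 35 − 19 = 16, d₂ = 35 − 31 = 4
Mode ≈ 62 + (16/(16+4)) × 2 = 62 + 1.6000 = 63.6000

63.60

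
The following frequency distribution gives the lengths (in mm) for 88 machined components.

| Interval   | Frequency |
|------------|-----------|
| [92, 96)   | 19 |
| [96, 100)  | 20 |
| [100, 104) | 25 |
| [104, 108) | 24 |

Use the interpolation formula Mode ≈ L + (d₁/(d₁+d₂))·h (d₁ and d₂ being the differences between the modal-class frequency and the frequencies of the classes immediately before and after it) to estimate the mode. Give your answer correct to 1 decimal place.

Modal class: [100, 104) (highest frequency 25).
d₁ = 25 − 20 = 5, d₂ = 25 − 24 = 1
Mode ≈ 100 + (5/(5+1)) × 4 = 100 + 3.3333 = 103.3333

103.3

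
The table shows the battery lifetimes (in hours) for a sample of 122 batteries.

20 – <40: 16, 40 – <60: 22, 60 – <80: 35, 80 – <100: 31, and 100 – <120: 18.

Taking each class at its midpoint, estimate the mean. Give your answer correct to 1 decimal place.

Midpoints: 30, 50, 70, 90, 110
Σfm = 16×30 + 22×50 + 35×70 + 31×90 + 18×110 = 8800
n = Σf = 122
Mean = 8800 / 122 = 72.1311

72.1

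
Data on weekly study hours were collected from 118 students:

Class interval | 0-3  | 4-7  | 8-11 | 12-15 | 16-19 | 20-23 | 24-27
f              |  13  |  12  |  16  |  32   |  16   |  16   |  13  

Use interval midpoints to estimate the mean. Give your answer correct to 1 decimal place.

Midpoints: 1.5, 5.5, 9.5, 13.5, 17.5, 21.5, 25.5
Σfm = 13×1.5 + 12×5.5 + 16×9.5 + 32×13.5 + 16×17.5 + 16×21.5 + 13×25.5 = 1625
n = Σf = 118
Mean = 1625 / 118 = 13.7712

13.8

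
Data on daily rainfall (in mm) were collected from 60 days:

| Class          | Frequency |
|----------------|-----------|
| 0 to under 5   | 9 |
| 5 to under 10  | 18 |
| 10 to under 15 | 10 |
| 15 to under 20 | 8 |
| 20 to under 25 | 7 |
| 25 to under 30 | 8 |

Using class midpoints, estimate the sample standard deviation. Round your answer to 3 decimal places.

8.242

Midpoints: 2.5, 7.5, 12.5, 17.5, 22.5, 27.5
n = 60, Σfm = 800, mean = 13.3333
Σfm² = 14675
Σf(m − x̄)² = Σfm² − (Σfm)²/n = 14675 − 800²/60 = 4008.3333
Sample variance = 4008.3333 / 59 = 67.9379
Standard deviation = √67.9379 = 8.2424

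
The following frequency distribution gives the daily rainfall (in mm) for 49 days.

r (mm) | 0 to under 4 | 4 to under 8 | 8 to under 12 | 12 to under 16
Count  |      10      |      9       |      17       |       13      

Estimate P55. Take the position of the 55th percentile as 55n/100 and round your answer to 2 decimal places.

Cumulative frequencies: 10, 19, 36, 49
n = 49; position = 55n/100 = 26.95.
This falls in the class 8 to under 12: L = 8, F = 19, f = 17, h = 4.
55th percentile ≈ 8 + ((26.95 − 19) / 17) × 4 = 9.8706

9.87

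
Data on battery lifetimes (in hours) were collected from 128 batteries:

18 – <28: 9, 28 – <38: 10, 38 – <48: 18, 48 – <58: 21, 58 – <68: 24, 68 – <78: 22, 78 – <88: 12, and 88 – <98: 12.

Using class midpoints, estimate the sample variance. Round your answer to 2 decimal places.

387.30

Midpoints: 23, 33, 43, 53, 63, 73, 83, 93
n = 128, Σfm = 7654, mean = 59.7969
Σfm² = 506872
Σf(m − x̄)² = Σfm² − (Σfm)²/n = 506872 − 7654²/128 = 49186.7188
Sample variance = 49186.7188 / 127 = 387.2970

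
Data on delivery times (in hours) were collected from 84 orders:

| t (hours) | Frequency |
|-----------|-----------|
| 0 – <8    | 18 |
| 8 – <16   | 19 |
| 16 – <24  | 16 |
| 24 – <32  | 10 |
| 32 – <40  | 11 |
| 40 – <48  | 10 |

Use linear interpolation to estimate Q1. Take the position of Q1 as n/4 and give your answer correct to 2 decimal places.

Cumulative frequencies: 18, 37, 53, 63, 74, 84
n = 84; position = n/4 = 21.
This falls in the class 8 – <16: L = 8, F = 18, f = 19, h = 8.
Lower quartile ≈ 8 + ((21 − 18) / 19) × 8 = 9.2632

9.26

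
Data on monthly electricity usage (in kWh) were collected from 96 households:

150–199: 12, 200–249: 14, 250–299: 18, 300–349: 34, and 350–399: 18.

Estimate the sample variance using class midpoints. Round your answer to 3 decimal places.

Midpoints: 174.5, 224.5, 274.5, 324.5, 374.5
n = 96, Σfm = 27952, mean = 291.1667
Σfm² = 8532024
Σf(m − x̄)² = Σfm² − (Σfm)²/n = 8532024 − 27952²/96 = 393333.3333
Sample variance = 393333.3333 / 95 = 4140.3509

4140.351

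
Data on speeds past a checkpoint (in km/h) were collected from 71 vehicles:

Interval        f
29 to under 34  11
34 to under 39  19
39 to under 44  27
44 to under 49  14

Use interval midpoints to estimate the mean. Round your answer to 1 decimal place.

Midpoints: 31.5, 36.5, 41.5, 46.5
Σfm = 11×31.5 + 19×36.5 + 27×41.5 + 14×46.5 = 2811.5
n = Σf = 71
Mean = 2811.5 / 71 = 39.5986

39.6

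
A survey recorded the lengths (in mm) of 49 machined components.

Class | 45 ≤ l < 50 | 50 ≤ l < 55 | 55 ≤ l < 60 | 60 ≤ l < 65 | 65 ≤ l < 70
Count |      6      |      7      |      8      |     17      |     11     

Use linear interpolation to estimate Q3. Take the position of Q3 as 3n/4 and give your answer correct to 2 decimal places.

Cumulative frequencies: 6, 13, 21, 38, 49
n = 49; position = 3n/4 = 36.75.
This falls in the class 60 ≤ l < 65: L = 60, F = 21, f = 17, h = 5.
Upper quartile ≈ 60 + ((36.75 − 21) / 17) × 5 = 64.6324

64.63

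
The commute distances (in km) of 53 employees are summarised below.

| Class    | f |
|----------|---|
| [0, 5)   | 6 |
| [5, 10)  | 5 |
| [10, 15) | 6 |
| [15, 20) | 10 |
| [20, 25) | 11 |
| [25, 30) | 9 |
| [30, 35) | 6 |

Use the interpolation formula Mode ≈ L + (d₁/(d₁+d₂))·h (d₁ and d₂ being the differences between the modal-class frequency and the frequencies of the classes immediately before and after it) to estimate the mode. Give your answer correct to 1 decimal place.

Modal class: [20, 25) (highest frequency 11).
d₁ = 11 − 10 = 1, d₂ = 11 − 9 = 2
Mode ≈ 20 + (1/(1+2)) × 5 = 20 + 1.6667 = 21.6667

21.7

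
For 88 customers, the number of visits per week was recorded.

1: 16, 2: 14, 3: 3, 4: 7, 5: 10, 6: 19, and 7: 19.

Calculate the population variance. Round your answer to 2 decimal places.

Values: 1, 2, 3, 4, 5, 6, 7
n = 88, Σfx = 378, mean = 4.2955
Σfx² = 2076
Σf(x − x̄)² = Σfx² − (Σfx)²/n = 2076 − 378²/88 = 452.3182
Population variance = 452.3182 / 88 = 5.1400

5.14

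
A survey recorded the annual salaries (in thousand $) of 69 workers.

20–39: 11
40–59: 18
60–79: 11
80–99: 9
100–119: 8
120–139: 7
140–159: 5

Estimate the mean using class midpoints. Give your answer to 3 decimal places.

Midpoints: 29.5, 49.5, 69.5, 89.5, 109.5, 129.5, 149.5
Σfm = 11×29.5 + 18×49.5 + 11×69.5 + 9×89.5 + 8×109.5 + 7×129.5 + 5×149.5 = 5315.5
n = Σf = 69
Mean = 5315.5 / 69 = 77.0362

77.036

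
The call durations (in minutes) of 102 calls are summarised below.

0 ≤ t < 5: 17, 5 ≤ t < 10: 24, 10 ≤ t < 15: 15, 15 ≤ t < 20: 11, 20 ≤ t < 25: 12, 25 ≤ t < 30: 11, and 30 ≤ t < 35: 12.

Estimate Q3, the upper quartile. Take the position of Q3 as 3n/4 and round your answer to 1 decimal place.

Cumulative frequencies: 17, 41, 56, 67, 79, 90, 102
n = 102; position = 3n/4 = 76.5.
This falls in the class 20 ≤ t < 25: L = 20, F = 67, f = 12, h = 5.
Upper quartile ≈ 20 + ((76.5 − 67) / 12) × 5 = 23.9583

24.0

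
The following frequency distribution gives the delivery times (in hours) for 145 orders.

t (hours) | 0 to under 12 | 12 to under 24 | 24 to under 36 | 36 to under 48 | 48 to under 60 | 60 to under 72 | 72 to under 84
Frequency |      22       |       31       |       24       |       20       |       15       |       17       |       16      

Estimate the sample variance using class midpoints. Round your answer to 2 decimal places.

552.14

Midpoints: 6, 18, 30, 42, 54, 66, 78
n = 145, Σfm = 5430, mean = 37.4483
Σfm² = 282852
Σf(m − x̄)² = Σfm² − (Σfm)²/n = 282852 − 5430²/145 = 79507.8621
Sample variance = 79507.8621 / 144 = 552.1379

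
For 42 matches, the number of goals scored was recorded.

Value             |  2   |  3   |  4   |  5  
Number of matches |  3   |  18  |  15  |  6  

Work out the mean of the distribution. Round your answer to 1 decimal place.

3.6

Values: 2, 3, 4, 5
Σfx = 3×2 + 18×3 + 15×4 + 6×5 = 150
n = Σf = 42
Mean = 150 / 42 = 3.5714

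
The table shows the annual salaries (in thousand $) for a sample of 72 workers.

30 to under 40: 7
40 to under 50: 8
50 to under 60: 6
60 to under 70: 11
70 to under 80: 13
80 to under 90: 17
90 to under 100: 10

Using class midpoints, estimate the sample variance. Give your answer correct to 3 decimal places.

Midpoints: 35, 45, 55, 65, 75, 85, 95
n = 72, Σfm = 5020, mean = 69.7222
Σfm² = 375600
Σf(m − x̄)² = Σfm² − (Σfm)²/n = 375600 − 5020²/72 = 25594.4444
Sample variance = 25594.4444 / 71 = 360.4851

360.485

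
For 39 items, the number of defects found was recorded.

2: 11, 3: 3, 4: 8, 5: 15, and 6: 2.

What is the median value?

Cumulative frequencies: 11, 14, 22, 37, 39
n = 39, so the median is the value in position (n+1)/2 = 20.
Position 20 falls at value 4.

4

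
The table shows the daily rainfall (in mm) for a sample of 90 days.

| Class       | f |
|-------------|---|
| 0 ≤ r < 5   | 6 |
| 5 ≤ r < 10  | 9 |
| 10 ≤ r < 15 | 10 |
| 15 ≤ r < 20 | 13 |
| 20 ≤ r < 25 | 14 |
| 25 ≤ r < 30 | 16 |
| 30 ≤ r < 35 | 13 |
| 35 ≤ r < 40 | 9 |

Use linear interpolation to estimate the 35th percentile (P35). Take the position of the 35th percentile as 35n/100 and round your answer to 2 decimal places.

Cumulative frequencies: 6, 15, 25, 38, 52, 68, 81, 90
n = 90; position = 35n/100 = 31.5.
This falls in the class 15 ≤ r < 20: L = 15, F = 25, f = 13, h = 5.
35th percentile ≈ 15 + ((31.5 − 25) / 13) × 5 = 17.5000

17.50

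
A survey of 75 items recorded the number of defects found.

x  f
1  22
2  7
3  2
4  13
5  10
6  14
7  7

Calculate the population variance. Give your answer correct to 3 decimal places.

4.666

Values: 1, 2, 3, 4, 5, 6, 7
n = 75, Σfx = 277, mean = 3.6933
Σfx² = 1373
Σf(x − x̄)² = Σfx² − (Σfx)²/n = 1373 − 277²/75 = 349.9467
Population variance = 349.9467 / 75 = 4.6660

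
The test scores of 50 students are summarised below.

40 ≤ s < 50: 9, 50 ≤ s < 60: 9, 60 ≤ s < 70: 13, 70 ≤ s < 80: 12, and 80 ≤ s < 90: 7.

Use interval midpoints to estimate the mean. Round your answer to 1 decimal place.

Midpoints: 45, 55, 65, 75, 85
Σfm = 9×45 + 9×55 + 13×65 + 12×75 + 7×85 = 3240
n = Σf = 50
Mean = 3240 / 50 = 64.8000

64.8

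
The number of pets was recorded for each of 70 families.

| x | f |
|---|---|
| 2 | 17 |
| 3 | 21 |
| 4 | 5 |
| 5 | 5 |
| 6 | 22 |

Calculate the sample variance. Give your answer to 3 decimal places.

2.630

Values: 2, 3, 4, 5, 6
n = 70, Σfx = 274, mean = 3.9143
Σfx² = 1254
Σf(x − x̄)² = Σfx² − (Σfx)²/n = 1254 − 274²/70 = 181.4857
Sample variance = 181.4857 / 69 = 2.6302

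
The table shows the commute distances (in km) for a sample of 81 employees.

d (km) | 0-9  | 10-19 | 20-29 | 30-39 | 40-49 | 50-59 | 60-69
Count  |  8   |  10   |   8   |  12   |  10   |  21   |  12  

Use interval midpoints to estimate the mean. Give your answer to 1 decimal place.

38.9

Midpoints: 4.5, 14.5, 24.5, 34.5, 44.5, 54.5, 64.5
Σfm = 8×4.5 + 10×14.5 + 8×24.5 + 12×34.5 + 10×44.5 + 21×54.5 + 12×64.5 = 3154.5
n = Σf = 81
Mean = 3154.5 / 81 = 38.9444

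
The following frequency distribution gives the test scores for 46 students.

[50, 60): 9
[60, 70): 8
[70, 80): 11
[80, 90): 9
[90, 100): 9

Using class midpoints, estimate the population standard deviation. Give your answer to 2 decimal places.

Midpoints: 55, 65, 75, 85, 95
n = 46, Σfm = 3460, mean = 75.2174
Σfm² = 269150
Σf(m − x̄)² = Σfm² − (Σfm)²/n = 269150 − 3460²/46 = 8897.8261
Population variance = 8897.8261 / 46 = 193.4310
Standard deviation = √193.4310 = 13.9079

13.91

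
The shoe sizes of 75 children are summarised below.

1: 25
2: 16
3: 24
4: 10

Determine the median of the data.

2

Cumulative frequencies: 25, 41, 65, 75
n = 75, so the median is the value in position (n+1)/2 = 38.
Position 38 falls at value 2.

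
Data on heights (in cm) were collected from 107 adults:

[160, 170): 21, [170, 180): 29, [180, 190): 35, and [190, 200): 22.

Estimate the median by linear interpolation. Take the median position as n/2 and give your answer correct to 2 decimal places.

Cumulative frequencies: 21, 50, 85, 107
n = 107; position = n/2 = 53.5.
This falls in the class [180, 190): L = 180, F = 50, f = 35, h = 10.
Median ≈ 180 + ((53.5 − 50) / 35) × 10 = 181.0000

181.00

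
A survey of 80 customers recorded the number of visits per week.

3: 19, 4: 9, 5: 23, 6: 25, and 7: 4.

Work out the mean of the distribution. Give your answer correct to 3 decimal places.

Values: 3, 4, 5, 6, 7
Σfx = 19×3 + 9×4 + 23×5 + 25×6 + 4×7 = 386
n = Σf = 80
Mean = 386 / 80 = 4.8250

4.825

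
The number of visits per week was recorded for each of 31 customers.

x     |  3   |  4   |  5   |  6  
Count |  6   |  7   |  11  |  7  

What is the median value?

5

Cumulative frequencies: 6, 13, 24, 31
n = 31, so the median is the value in position (n+1)/2 = 16.
Position 16 falls at value 5.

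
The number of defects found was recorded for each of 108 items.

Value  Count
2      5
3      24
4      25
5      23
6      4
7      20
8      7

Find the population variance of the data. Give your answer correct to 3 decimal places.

Values: 2, 3, 4, 5, 6, 7, 8
n = 108, Σfx = 517, mean = 4.7870
Σfx² = 2783
Σf(x − x̄)² = Σfx² − (Σfx)²/n = 2783 − 517²/108 = 308.1019
Population variance = 308.1019 / 108 = 2.8528

2.853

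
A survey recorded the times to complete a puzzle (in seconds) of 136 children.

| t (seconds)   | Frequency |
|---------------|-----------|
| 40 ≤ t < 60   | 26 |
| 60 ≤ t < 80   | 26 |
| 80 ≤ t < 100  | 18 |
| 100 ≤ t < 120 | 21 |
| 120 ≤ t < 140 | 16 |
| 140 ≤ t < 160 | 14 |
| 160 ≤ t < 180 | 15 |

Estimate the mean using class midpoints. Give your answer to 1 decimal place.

Midpoints: 50, 70, 90, 110, 130, 150, 170
Σfm = 26×50 + 26×70 + 18×90 + 21×110 + 16×130 + 14×150 + 15×170 = 13780
n = Σf = 136
Mean = 13780 / 136 = 101.3235

101.3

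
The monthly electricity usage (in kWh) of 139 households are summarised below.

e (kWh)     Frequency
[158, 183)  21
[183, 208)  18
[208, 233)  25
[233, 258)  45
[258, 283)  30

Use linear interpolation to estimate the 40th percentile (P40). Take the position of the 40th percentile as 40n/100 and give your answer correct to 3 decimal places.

Cumulative frequencies: 21, 39, 64, 109, 139
n = 139; position = 40n/100 = 55.6.
This falls in the class [208, 233): L = 208, F = 39, f = 25, h = 25.
40th percentile ≈ 208 + ((55.6 − 39) / 25) × 25 = 224.6000

224.600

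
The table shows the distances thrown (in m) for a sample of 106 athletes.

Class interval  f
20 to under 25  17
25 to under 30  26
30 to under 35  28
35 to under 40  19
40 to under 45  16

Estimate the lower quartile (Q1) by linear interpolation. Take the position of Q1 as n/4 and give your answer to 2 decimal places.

Cumulative frequencies: 17, 43, 71, 90, 106
n = 106; position = n/4 = 26.5.
This falls in the class 25 to under 30: L = 25, F = 17, f = 26, h = 5.
Lower quartile ≈ 25 + ((26.5 − 17) / 26) × 5 = 26.8269

26.83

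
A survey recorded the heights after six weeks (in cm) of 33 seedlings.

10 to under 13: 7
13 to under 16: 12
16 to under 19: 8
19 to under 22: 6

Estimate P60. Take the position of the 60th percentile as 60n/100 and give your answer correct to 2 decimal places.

16.30

Cumulative frequencies: 7, 19, 27, 33
n = 33; position = 60n/100 = 19.8.
This falls in the class 16 to under 19: L = 16, F = 19, f = 8, h = 3.
60th percentile ≈ 16 + ((19.8 − 19) / 8) × 3 = 16.3000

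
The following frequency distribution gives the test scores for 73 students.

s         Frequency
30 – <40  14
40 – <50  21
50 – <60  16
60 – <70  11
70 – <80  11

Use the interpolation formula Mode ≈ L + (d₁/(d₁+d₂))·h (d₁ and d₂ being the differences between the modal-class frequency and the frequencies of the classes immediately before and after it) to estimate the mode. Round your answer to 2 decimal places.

45.83

Modal class: 40 – <50 (highest frequency 21).
d₁ = 21 − 14 = 7, d₂ = 21 − 16 = 5
Mode ≈ 40 + (7/(7+5)) × 10 = 40 + 5.8333 = 45.8333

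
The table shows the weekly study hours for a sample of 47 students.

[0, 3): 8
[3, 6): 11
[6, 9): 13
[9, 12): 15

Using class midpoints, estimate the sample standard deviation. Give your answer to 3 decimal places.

Midpoints: 1.5, 4.5, 7.5, 10.5
n = 47, Σfm = 316.5, mean = 6.7340
Σfm² = 2625.75
Σf(m − x̄)² = Σfm² − (Σfm)²/n = 2625.75 − 316.5²/47 = 494.4255
Sample variance = 494.4255 / 46 = 10.7484
Standard deviation = √10.7484 = 3.2785

3.278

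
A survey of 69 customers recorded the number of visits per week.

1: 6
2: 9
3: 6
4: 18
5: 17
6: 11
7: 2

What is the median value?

Cumulative frequencies: 6, 15, 21, 39, 56, 67, 69
n = 69, so the median is the value in position (n+1)/2 = 35.
Position 35 falls at value 4.

4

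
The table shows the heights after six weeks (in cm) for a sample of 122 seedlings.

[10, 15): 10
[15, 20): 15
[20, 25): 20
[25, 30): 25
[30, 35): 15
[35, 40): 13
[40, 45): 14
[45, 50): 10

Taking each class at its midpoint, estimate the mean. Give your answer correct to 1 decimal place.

Midpoints: 12.5, 17.5, 22.5, 27.5, 32.5, 37.5, 42.5, 47.5
Σfm = 10×12.5 + 15×17.5 + 20×22.5 + 25×27.5 + 15×32.5 + 13×37.5 + 14×42.5 + 10×47.5 = 3570
n = Σf = 122
Mean = 3570 / 122 = 29.2623

29.3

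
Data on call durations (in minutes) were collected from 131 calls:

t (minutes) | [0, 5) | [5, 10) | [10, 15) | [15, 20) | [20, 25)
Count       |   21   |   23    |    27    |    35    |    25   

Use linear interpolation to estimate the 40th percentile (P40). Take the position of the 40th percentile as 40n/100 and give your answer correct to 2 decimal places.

11.56

Cumulative frequencies: 21, 44, 71, 106, 131
n = 131; position = 40n/100 = 52.4.
This falls in the class [10, 15): L = 10, F = 44, f = 27, h = 5.
40th percentile ≈ 10 + ((52.4 − 44) / 27) × 5 = 11.5556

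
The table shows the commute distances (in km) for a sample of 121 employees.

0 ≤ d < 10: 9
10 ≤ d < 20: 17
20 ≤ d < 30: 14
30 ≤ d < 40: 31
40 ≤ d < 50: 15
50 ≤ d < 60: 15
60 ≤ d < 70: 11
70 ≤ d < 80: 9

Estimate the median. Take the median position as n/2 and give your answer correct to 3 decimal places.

36.613

Cumulative frequencies: 9, 26, 40, 71, 86, 101, 112, 121
n = 121; position = n/2 = 60.5.
This falls in the class 30 ≤ d < 40: L = 30, F = 40, f = 31, h = 10.
Median ≈ 30 + ((60.5 − 40) / 31) × 10 = 36.6129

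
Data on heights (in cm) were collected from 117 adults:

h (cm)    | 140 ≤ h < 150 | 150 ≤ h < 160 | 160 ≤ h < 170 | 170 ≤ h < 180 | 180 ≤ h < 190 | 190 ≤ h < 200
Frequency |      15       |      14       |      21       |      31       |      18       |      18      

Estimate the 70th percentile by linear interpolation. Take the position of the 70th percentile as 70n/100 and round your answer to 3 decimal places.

180.500

Cumulative frequencies: 15, 29, 50, 81, 99, 117
n = 117; position = 70n/100 = 81.9.
This falls in the class 180 ≤ h < 190: L = 180, F = 81, f = 18, h = 10.
70th percentile ≈ 180 + ((81.9 − 81) / 18) × 10 = 180.5000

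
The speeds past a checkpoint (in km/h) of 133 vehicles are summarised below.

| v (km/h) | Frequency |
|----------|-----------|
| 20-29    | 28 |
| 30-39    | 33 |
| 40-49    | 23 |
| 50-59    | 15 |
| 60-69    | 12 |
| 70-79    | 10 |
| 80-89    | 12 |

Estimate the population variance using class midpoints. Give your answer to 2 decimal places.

363.99

Midpoints: 24.5, 34.5, 44.5, 54.5, 64.5, 74.5, 84.5
n = 133, Σfm = 6198.5, mean = 46.6053
Σfm² = 337293.25
Σf(m − x̄)² = Σfm² − (Σfm)²/n = 337293.25 − 6198.5²/133 = 48410.5263
Population variance = 48410.5263 / 133 = 363.9889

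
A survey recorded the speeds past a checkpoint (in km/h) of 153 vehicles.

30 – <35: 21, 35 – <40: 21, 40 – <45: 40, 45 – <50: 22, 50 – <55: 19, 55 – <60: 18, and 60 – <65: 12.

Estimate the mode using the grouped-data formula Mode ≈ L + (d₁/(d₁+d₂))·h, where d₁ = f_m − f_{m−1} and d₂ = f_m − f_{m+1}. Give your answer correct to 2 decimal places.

42.57

Modal class: 40 – <45 (highest frequency 40).
d₁ = 40 − 21 = 19, d₂ = 40 − 22 = 18
Mode ≈ 40 + (19/(19+18)) × 5 = 40 + 2.5676 = 42.5676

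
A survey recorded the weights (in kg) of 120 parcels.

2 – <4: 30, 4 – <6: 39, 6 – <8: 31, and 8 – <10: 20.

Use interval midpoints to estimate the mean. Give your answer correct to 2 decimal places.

Midpoints: 3, 5, 7, 9
Σfm = 30×3 + 39×5 + 31×7 + 20×9 = 682
n = Σf = 120
Mean = 682 / 120 = 5.6833

5.68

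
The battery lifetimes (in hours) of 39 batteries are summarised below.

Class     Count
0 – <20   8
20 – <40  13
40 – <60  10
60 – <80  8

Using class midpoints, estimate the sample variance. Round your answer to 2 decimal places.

Midpoints: 10, 30, 50, 70
n = 39, Σfm = 1530, mean = 39.2308
Σfm² = 76700
Σf(m − x̄)² = Σfm² − (Σfm)²/n = 76700 − 1530²/39 = 16676.9231
Sample variance = 16676.9231 / 38 = 438.8664

438.87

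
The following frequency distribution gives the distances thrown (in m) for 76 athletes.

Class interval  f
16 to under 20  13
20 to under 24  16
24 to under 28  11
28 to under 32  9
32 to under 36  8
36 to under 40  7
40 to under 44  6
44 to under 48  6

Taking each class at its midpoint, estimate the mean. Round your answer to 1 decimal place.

29.1

Midpoints: 18, 22, 26, 30, 34, 38, 42, 46
Σfm = 13×18 + 16×22 + 11×26 + 9×30 + 8×34 + 7×38 + 6×42 + 6×46 = 2208
n = Σf = 76
Mean = 2208 / 76 = 29.0526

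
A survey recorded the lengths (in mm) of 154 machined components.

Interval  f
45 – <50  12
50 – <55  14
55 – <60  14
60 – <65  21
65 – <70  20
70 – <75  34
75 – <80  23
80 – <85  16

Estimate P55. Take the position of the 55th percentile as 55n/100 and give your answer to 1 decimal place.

70.5

Cumulative frequencies: 12, 26, 40, 61, 81, 115, 138, 154
n = 154; position = 55n/100 = 84.7.
This falls in the class 70 – <75: L = 70, F = 81, f = 34, h = 5.
55th percentile ≈ 70 + ((84.7 − 81) / 34) × 5 = 70.5441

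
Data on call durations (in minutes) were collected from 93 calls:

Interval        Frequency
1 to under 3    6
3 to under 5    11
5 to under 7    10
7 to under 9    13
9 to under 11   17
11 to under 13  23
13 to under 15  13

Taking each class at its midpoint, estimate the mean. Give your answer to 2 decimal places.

9.12

Midpoints: 2, 4, 6, 8, 10, 12, 14
Σfm = 6×2 + 11×4 + 10×6 + 13×8 + 17×10 + 23×12 + 13×14 = 848
n = Σf = 93
Mean = 848 / 93 = 9.1183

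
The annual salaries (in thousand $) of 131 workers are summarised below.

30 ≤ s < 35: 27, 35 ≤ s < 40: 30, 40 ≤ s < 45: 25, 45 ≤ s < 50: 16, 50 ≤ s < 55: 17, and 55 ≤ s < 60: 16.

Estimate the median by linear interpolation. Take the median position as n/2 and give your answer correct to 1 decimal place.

Cumulative frequencies: 27, 57, 82, 98, 115, 131
n = 131; position = n/2 = 65.5.
This falls in the class 40 ≤ s < 45: L = 40, F = 57, f = 25, h = 5.
Median ≈ 40 + ((65.5 − 57) / 25) × 5 = 41.7000

41.7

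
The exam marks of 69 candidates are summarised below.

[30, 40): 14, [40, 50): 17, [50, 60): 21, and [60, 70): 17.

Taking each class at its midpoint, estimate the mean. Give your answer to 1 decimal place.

50.9

Midpoints: 35, 45, 55, 65
Σfm = 14×35 + 17×45 + 21×55 + 17×65 = 3515
n = Σf = 69
Mean = 3515 / 69 = 50.9420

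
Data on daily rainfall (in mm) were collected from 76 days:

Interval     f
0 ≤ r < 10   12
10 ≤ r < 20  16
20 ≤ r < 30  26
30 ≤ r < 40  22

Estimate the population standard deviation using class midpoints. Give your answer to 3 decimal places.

Midpoints: 5, 15, 25, 35
n = 76, Σfm = 1720, mean = 22.6316
Σfm² = 47100
Σf(m − x̄)² = Σfm² − (Σfm)²/n = 47100 − 1720²/76 = 8173.6842
Population variance = 8173.6842 / 76 = 107.5485
Standard deviation = √107.5485 = 10.3706

10.371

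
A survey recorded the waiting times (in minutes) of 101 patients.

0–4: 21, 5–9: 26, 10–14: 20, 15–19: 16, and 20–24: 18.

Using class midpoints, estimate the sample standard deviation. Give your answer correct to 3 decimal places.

6.990

Midpoints: 2, 7, 12, 17, 22
n = 101, Σfm = 1132, mean = 11.2079
Σfm² = 17574
Σf(m − x̄)² = Σfm² − (Σfm)²/n = 17574 − 1132²/101 = 4886.6337
Sample variance = 4886.6337 / 100 = 48.8663
Standard deviation = √48.8663 = 6.9904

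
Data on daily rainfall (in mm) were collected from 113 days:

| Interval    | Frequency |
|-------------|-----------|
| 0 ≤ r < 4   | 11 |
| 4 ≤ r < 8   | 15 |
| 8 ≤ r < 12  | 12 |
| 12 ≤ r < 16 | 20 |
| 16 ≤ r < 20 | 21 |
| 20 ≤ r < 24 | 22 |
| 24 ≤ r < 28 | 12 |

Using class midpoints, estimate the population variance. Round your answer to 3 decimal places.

Midpoints: 2, 6, 10, 14, 18, 22, 26
n = 113, Σfm = 1686, mean = 14.9204
Σfm² = 31268
Σf(m − x̄)² = Σfm² − (Σfm)²/n = 31268 − 1686²/113 = 6112.2832
Population variance = 6112.2832 / 113 = 54.0910

54.091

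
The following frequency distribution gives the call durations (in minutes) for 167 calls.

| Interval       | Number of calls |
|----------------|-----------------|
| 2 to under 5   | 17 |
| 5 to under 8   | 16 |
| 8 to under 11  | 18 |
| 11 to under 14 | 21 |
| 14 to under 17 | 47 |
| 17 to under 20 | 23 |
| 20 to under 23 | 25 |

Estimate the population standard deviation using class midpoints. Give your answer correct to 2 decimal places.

5.55

Midpoints: 3.5, 6.5, 9.5, 12.5, 15.5, 18.5, 21.5
n = 167, Σfm = 2288.5, mean = 13.7036
Σfm² = 36509.75
Σf(m − x̄)² = Σfm² − (Σfm)²/n = 36509.75 − 2288.5²/167 = 5149.0778
Population variance = 5149.0778 / 167 = 30.8328
Standard deviation = √30.8328 = 5.5527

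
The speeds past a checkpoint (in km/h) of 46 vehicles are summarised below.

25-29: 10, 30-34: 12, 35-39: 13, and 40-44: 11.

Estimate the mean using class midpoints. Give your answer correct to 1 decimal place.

Midpoints: 27, 32, 37, 42
Σfm = 10×27 + 12×32 + 13×37 + 11×42 = 1597
n = Σf = 46
Mean = 1597 / 46 = 34.7174

34.7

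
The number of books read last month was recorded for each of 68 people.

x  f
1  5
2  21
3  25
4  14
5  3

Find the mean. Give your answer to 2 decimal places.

2.84

Values: 1, 2, 3, 4, 5
Σfx = 5×1 + 21×2 + 25×3 + 14×4 + 3×5 = 193
n = Σf = 68
Mean = 193 / 68 = 2.8382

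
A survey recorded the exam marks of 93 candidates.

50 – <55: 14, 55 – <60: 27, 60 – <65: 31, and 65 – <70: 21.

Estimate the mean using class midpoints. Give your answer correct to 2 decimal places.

Midpoints: 52.5, 57.5, 62.5, 67.5
Σfm = 14×52.5 + 27×57.5 + 31×62.5 + 21×67.5 = 5642.5
n = Σf = 93
Mean = 5642.5 / 93 = 60.6720

60.67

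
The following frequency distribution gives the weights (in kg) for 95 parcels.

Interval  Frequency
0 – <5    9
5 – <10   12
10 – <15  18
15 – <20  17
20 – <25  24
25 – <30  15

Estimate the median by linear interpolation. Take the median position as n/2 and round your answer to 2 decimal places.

17.50

Cumulative frequencies: 9, 21, 39, 56, 80, 95
n = 95; position = n/2 = 47.5.
This falls in the class 15 – <20: L = 15, F = 39, f = 17, h = 5.
Median ≈ 15 + ((47.5 − 39) / 17) × 5 = 17.5000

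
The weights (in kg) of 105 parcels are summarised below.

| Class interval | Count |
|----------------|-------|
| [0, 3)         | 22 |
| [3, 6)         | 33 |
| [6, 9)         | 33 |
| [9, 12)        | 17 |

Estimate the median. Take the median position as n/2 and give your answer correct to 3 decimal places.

Cumulative frequencies: 22, 55, 88, 105
n = 105; position = n/2 = 52.5.
This falls in the class [3, 6): L = 3, F = 22, f = 33, h = 3.
Median ≈ 3 + ((52.5 − 22) / 33) × 3 = 5.7727

5.773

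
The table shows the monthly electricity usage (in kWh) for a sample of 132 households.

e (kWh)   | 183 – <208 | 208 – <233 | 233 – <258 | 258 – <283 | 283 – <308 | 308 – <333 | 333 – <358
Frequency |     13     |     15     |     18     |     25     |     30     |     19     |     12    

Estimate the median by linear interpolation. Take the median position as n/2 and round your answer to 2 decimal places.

278.00

Cumulative frequencies: 13, 28, 46, 71, 101, 120, 132
n = 132; position = n/2 = 66.
This falls in the class 258 – <283: L = 258, F = 46, f = 25, h = 25.
Median ≈ 258 + ((66 − 46) / 25) × 25 = 278.0000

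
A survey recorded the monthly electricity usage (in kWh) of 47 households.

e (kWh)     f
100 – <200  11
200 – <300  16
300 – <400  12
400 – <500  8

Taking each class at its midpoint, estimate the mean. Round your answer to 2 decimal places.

Midpoints: 150, 250, 350, 450
Σfm = 11×150 + 16×250 + 12×350 + 8×450 = 13450
n = Σf = 47
Mean = 13450 / 47 = 286.1702

286.17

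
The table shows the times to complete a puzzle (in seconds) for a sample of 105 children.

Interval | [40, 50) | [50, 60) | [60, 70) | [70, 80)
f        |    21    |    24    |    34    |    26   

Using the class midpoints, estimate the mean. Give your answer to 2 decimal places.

Midpoints: 45, 55, 65, 75
Σfm = 21×45 + 24×55 + 34×65 + 26×75 = 6425
n = Σf = 105
Mean = 6425 / 105 = 61.1905

61.19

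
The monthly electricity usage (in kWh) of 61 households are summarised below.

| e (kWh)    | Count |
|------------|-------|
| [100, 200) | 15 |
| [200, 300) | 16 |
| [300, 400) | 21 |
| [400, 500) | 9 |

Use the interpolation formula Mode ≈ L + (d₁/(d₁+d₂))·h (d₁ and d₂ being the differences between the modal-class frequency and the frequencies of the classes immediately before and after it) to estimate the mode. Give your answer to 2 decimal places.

Modal class: [300, 400) (highest frequency 21).
d₁ = 21 − 16 = 5, d₂ = 21 − 9 = 12
Mode ≈ 300 + (5/(5+12)) × 100 = 300 + 29.4118 = 329.4118

329.41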